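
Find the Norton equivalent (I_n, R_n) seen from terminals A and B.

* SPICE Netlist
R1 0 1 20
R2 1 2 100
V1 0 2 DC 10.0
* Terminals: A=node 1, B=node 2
Find the Thévenin equivalent first; then I_n = V_th/R_th and R_n = R_th.
Step 1 — V_th is the open-circuit voltage V_A - V_B (nothing connected across the terminals).
Nodal analysis, taking node 2 as the 0 V reference.
Source V1 fixes V_0 = 10 V.
KCL at each unknown node (sum of currents leaving = 0; resistances in Ω):
  Node 1: (V_1 - 10)/20 + (V_1 - 0)/100 = 0
Collecting terms: 0.06 × V_1 = 0.5  =>  V_1 = 8.333 V
V_th = V_1 - V_2 = 8.333 - 0 = 8.333 V
Step 2 — R_th: zero the source — replace V1 by a short circuit (node 2 merges into node 0) — and find the resistance seen between A (node 1) and B (node 0).
Reduce the network between node 1 (A) and node 0 (B) by series/parallel combination:
  Rp1 = R1 ‖ R2 (parallel, both between nodes 0 and 1) = 1/(1/20 + 1/100) = 16.67 Ω
R_th = 16.67 Ω
I_n = V_th/R_th = 8.333/16.67 = 0.5 A, and R_n = R_th = 16.67 Ω

Final answer: I_n = 0.5 A, R_n = 16.67 Ω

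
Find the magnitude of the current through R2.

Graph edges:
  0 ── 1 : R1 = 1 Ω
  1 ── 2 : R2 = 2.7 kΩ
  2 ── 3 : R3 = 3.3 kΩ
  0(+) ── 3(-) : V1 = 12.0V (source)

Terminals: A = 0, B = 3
Nodal analysis, taking node 3 as the 0 V reference.
Source V1 fixes V_0 = 12 V.
KCL at each unknown node (sum of currents leaving = 0; resistances in Ω):
  Node 1: (V_1 - 12)/1 + (V_1 - V_2)/2700 = 0
  Node 2: (V_2 - V_1)/2700 + (V_2 - 0)/3300 = 0
Collecting terms (coefficients in siemens):
  1·V_1 - 0.0003704·V_2 = 12
  0.0006734·V_2 - 0.0003704·V_1 = 0
Determinant D = (1)(0.0006734) - (-0.0003704)(-0.0003704) = 0.0006735
V_1 = [(12)(0.0006734) - (-0.0003704)(0)]/D = 12 V
V_2 = [(1)(0) - (12)(-0.0003704)]/D = 6.599 V
I_R2 = (V_1 - V_2)/R2 = (12 - 6.599)/2700 = 0.002 A
|I_R2| = 0.002 A

Final answer: |I_R2| = 0.002 A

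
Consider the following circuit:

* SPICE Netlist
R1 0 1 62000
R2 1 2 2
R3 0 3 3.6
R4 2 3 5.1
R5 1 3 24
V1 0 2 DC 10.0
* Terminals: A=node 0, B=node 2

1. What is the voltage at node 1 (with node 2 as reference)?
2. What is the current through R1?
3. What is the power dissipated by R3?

Nodal analysis, taking node 2 as the 0 V reference.
Source V1 fixes V_0 = 10 V.
KCL at each unknown node (sum of currents leaving = 0; resistances in Ω):
  Node 1: (V_1 - 10)/62000 + (V_1 - 0)/2 + (V_1 - V_3)/24 = 0
  Node 3: (V_3 - 10)/3.6 + (V_3 - 0)/5.1 + (V_3 - V_1)/24 = 0
Collecting terms (coefficients in siemens):
  0.5417·V_1 - 0.04167·V_3 = 0.0001613
  0.5155·V_3 - 0.04167·V_1 = 2.778
Determinant D = (0.5417)(0.5155) - (-0.04167)(-0.04167) = 0.2775
V_1 = [(0.0001613)(0.5155) - (-0.04167)(2.778)]/D = 0.4174 V
V_3 = [(0.5417)(2.778) - (0.0001613)(-0.04167)]/D = 5.422 V
Part 1:
  Read off the nodal solution: V_1 = 0.4174 V
Part 2:
  I_R1 = (V_0 - V_1)/R1 = (10 - 0.4174)/62000 = 0.0001546 A
  Magnitude: I_R1 = 0.0001546 A
Part 3:
  I_R3 = (V_0 - V_3)/R3 = (10 - 5.422)/3.6 = 1.272 A
  P_R3 = I_R3² × R3 = (1.272)² × 3.6 = 5.822 W

Final answers:
1. V_1 = 0.4174 V
2. I_R1 = 0.0001546 A
3. P_R3 = 5.822 W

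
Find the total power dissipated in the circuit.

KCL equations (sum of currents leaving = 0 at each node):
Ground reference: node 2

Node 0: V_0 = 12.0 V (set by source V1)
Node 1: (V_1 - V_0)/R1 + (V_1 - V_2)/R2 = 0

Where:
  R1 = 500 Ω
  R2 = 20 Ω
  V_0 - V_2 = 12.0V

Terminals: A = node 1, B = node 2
Nodal analysis, taking node 2 as the 0 V reference.
Source V1 fixes V_0 = 12 V.
KCL at each unknown node (sum of currents leaving = 0; resistances in Ω):
  Node 1: (V_1 - 12)/500 + (V_1 - 0)/20 = 0
Collecting terms: 0.052 × V_1 = 0.024  =>  V_1 = 0.4615 V
Power in each resistor, P = (ΔV)²/R:
  P_R1 = (12 - 0.4615)²/500 = 0.2663 W
  P_R2 = (0.4615 - 0)²/20 = 0.01065 W
P_total = P_R1 + P_R2 = 0.2769 W

Final answer: 0.2769 W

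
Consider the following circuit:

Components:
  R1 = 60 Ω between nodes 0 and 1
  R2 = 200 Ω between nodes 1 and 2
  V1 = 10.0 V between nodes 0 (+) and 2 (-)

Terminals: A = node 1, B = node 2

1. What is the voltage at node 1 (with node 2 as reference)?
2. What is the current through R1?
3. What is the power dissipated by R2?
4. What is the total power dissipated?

Nodal analysis, taking node 2 as the 0 V reference.
Source V1 fixes V_0 = 10 V.
KCL at each unknown node (sum of currents leaving = 0; resistances in Ω):
  Node 1: (V_1 - 10)/60 + (V_1 - 0)/200 = 0
Collecting terms: 0.02167 × V_1 = 0.1667  =>  V_1 = 7.692 V
Part 1:
  Read off the nodal solution: V_1 = 7.692 V
Part 2:
  I_R1 = (V_0 - V_1)/R1 = (10 - 7.692)/60 = 0.03846 A
  Magnitude: I_R1 = 0.03846 A
Part 3:
  I_R2 = (V_1 - V_2)/R2 = (7.692 - 0)/200 = 0.03846 A
  P_R2 = I_R2² × R2 = (0.03846)² × 200 = 0.2959 W
Part 4:
  Power in each resistor, P = (ΔV)²/R:
    P_R1 = (10 - 7.692)²/60 = 0.08876 W
    P_R2 = (7.692 - 0)²/200 = 0.2959 W
  P_total = P_R1 + P_R2 = 0.3846 W

Final answers:
1. V_1 = 7.692 V
2. I_R1 = 0.03846 A
3. P_R2 = 0.2959 W
4. P_total = 0.3846 W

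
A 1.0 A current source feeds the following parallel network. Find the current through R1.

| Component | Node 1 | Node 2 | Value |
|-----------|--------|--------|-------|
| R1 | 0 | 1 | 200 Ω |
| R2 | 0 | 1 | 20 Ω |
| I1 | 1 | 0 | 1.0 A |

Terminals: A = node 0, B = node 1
All resistors sit directly between nodes 0 and 1, so they are in parallel and share one voltage V; the full source current 1 A splits among them.
1/R_par = 1/200 + 1/20 = 0.055 S  =>  R_par = 18.18 Ω
V = I × R_par = 1 × 18.18 = 18.18 V
I_R1 = V/R1 = 18.18/200 = 0.09091 A

Final answer: 0.09091 A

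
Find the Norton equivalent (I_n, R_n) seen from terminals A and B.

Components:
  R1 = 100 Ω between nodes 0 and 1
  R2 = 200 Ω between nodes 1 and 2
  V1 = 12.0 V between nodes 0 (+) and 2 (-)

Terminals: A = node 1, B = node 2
Find the Thévenin equivalent first; then I_n = V_th/R_th and R_n = R_th.
Step 1 — V_th is the open-circuit voltage V_A - V_B (nothing connected across the terminals).
Nodal analysis, taking node 2 as the 0 V reference.
Source V1 fixes V_0 = 12 V.
KCL at each unknown node (sum of currents leaving = 0; resistances in Ω):
  Node 1: (V_1 - 12)/100 + (V_1 - 0)/200 = 0
Collecting terms: 0.015 × V_1 = 0.12  =>  V_1 = 8 V
V_th = V_1 - V_2 = 8 - 0 = 8 V
Step 2 — R_th: zero the source — replace V1 by a short circuit (node 2 merges into node 0) — and find the resistance seen between A (node 1) and B (node 0).
Reduce the network between node 1 (A) and node 0 (B) by series/parallel combination:
  Rp1 = R1 ‖ R2 (parallel, both between nodes 0 and 1) = 1/(1/100 + 1/200) = 66.67 Ω
R_th = 66.67 Ω
I_n = V_th/R_th = 8/66.67 = 0.12 A, and R_n = R_th = 66.67 Ω

Final answer: I_n = 0.12 A, R_n = 66.67 Ω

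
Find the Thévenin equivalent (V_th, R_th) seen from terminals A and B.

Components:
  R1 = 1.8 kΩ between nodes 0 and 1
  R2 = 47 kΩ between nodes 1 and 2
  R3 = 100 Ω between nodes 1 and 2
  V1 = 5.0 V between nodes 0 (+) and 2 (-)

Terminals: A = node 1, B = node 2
Step 1 — V_th is the open-circuit voltage V_A - V_B (nothing connected across the terminals).
Nodal analysis, taking node 2 as the 0 V reference.
Source V1 fixes V_0 = 5 V.
KCL at each unknown node (sum of currents leaving = 0; resistances in Ω):
  Node 1: (V_1 - 5)/1800 + (V_1 - 0)/47000 + (V_1 - 0)/100 = 0
Collecting terms: 0.01058 × V_1 = 0.002778  =>  V_1 = 0.2626 V
V_th = V_1 - V_2 = 0.2626 - 0 = 0.2626 V
Step 2 — R_th: zero the source — replace V1 by a short circuit (node 2 merges into node 0) — and find the resistance seen between A (node 1) and B (node 0).
Reduce the network between node 1 (A) and node 0 (B) by series/parallel combination:
  Rp1 = R1 ‖ R2 ‖ R3 (parallel, all between nodes 0 and 1) = 1/(1/1800 + 1/47000 + 1/100) = 94.55 Ω
R_th = 94.55 Ω

Final answer: V_th = 0.2626 V, R_th = 94.55 Ω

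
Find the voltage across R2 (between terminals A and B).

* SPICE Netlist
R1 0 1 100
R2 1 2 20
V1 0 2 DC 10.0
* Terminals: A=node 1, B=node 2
R1 and R2 are in series across V1 (node 0 → node 1 → node 2), and the output A–B is taken across R2, so this is a voltage divider.
Series current: I = V1/(R1 + R2) = 10/(100 + 20) = 10/120 = 0.08333 A
V_R2 = I × R2 = V1 × R2/(R1 + R2) = 10 × 20/120 = 1.667 V

Final answer: 1.667 V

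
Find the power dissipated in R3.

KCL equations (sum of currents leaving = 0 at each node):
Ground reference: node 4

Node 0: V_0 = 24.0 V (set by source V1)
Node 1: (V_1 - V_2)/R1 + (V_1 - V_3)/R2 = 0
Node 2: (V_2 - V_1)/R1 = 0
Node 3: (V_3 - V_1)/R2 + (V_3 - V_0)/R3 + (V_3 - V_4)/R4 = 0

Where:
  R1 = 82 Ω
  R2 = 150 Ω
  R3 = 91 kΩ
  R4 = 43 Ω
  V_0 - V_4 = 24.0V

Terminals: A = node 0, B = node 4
Nodal analysis, taking node 4 as the 0 V reference.
Source V1 fixes V_0 = 24 V.
KCL at each unknown node (sum of currents leaving = 0; resistances in Ω):
  Node 1: (V_1 - V_2)/82 + (V_1 - V_3)/150 = 0
  Node 2: (V_2 - V_1)/82 = 0
  Node 3: (V_3 - V_1)/150 + (V_3 - 24)/91000 + (V_3 - 0)/43 = 0
Collecting terms (coefficients in siemens):
  0.01886·V_1 - 0.0122·V_2 - 0.006667·V_3 = 0
  0.0122·V_2 - 0.0122·V_1 = 0
  0.02993·V_3 - 0.006667·V_1 = 0.0002637
Solving these 3 simultaneous equations (Gaussian elimination) gives:
  V_1 = 0.01134 V, V_2 = 0.01134 V, V_3 = 0.01134 V
I_R3 = (V_0 - V_3)/R3 = (24 - 0.01134)/91000 = 0.0002636 A
P_R3 = I_R3² × R3 = (0.0002636)² × 91000 = 0.006324 W

Final answer: 0.006324 W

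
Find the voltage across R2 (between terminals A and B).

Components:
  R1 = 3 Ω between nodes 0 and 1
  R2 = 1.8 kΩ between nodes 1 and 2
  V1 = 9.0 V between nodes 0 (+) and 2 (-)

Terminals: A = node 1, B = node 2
R1 and R2 are in series across V1 (node 0 → node 1 → node 2), and the output A–B is taken across R2, so this is a voltage divider.
Series current: I = V1/(R1 + R2) = 9/(3 + 1800) = 9/1803 = 0.004992 A
V_R2 = I × R2 = V1 × R2/(R1 + R2) = 9 × 1800/1803 = 8.985 V

Final answer: 8.985 V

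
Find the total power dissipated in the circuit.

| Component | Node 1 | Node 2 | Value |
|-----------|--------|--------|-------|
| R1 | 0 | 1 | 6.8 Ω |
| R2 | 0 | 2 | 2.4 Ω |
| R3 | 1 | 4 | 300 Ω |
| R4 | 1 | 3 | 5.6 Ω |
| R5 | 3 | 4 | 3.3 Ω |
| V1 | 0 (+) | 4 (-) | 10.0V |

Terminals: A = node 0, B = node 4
Nodal analysis, taking node 4 as the 0 V reference.
Source V1 fixes V_0 = 10 V.
KCL at each unknown node (sum of currents leaving = 0; resistances in Ω):
  Node 1: (V_1 - 10)/6.8 + (V_1 - 0)/300 + (V_1 - V_3)/5.6 = 0
  Node 2: (V_2 - 10)/2.4 = 0
  Node 3: (V_3 - V_1)/5.6 + (V_3 - 0)/3.3 = 0
Collecting terms (coefficients in siemens):
  0.329·V_1 - 0.1786·V_3 = 1.471
  0.4167·V_2 = 4.167
  0.4816·V_3 - 0.1786·V_1 = 0
Solving these 3 simultaneous equations (Gaussian elimination) gives:
  V_1 = 5.597 V, V_2 = 10 V, V_3 = 2.075 V
Power in each resistor, P = (ΔV)²/R:
  P_R1 = (10 - 5.597)²/6.8 = 2.851 W
  P_R2 = (10 - 10)²/2.4 = 0 W
  P_R3 = (5.597 - 0)²/300 = 0.1044 W
  P_R4 = (5.597 - 2.075)²/5.6 = 2.215 W
  P_R5 = (2.075 - 0)²/3.3 = 1.305 W
P_total = P_R1 + P_R2 + P_R3 + P_R4 + P_R5 = 6.475 W

Final answer: 6.475 W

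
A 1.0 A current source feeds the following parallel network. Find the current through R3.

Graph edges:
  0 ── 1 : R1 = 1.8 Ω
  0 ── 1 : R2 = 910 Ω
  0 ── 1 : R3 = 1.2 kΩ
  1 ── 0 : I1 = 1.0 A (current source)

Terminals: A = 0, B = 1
All resistors sit directly between nodes 0 and 1, so they are in parallel and share one voltage V; the full source current 1 A splits among them.
1/R_par = 1/1.8 + 1/910 + 1/1200 = 0.5575 S  =>  R_par = 1.794 Ω
V = I × R_par = 1 × 1.794 = 1.794 V
I_R3 = V/R3 = 1.794/1200 = 0.001495 A

Final answer: 0.001495 A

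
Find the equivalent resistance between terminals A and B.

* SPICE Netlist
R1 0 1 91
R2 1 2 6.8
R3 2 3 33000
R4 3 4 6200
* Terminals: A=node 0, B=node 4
Reduce the network between node 0 (A) and node 4 (B) by series/parallel combination:
  Rs1 = R1 + R2 (series, joined only at node 1) = 91 + 6.8 = 97.8 Ω
  Rs2 = R3 + Rs1 (series, joined only at node 2) = 33000 + 97.8 = 33100 Ω
  Rs3 = R4 + Rs2 (series, joined only at node 3) = 6200 + 33100 = 39300 Ω
R_eq = 39.3 kΩ

Final answer: 39.3 kΩ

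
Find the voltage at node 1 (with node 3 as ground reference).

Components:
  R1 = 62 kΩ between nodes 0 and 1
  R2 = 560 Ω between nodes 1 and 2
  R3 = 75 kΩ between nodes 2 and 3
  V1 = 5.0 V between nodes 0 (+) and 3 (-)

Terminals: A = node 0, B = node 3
Nodal analysis, taking node 3 as the 0 V reference.
Source V1 fixes V_0 = 5 V.
KCL at each unknown node (sum of currents leaving = 0; resistances in Ω):
  Node 1: (V_1 - 5)/62000 + (V_1 - V_2)/560 = 0
  Node 2: (V_2 - V_1)/560 + (V_2 - 0)/75000 = 0
Collecting terms (coefficients in siemens):
  0.001802·V_1 - 0.001786·V_2 = 0.00008065
  0.001799·V_2 - 0.001786·V_1 = 0
Determinant D = (0.001802)(0.001799) - (-0.001786)(-0.001786) = 0.00000005283
V_1 = [(0.00008065)(0.001799) - (-0.001786)(0)]/D = 2.746 V
V_2 = [(0.001802)(0) - (0.00008065)(-0.001786)]/D = 2.726 V
The requested potential is V_1 = 2.746 V.

Final answer: V_1 = 2.746 V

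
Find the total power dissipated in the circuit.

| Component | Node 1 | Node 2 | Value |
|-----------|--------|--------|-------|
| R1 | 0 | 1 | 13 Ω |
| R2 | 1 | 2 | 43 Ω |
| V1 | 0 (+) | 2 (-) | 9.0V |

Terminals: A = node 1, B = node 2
Nodal analysis, taking node 2 as the 0 V reference.
Source V1 fixes V_0 = 9 V.
KCL at each unknown node (sum of currents leaving = 0; resistances in Ω):
  Node 1: (V_1 - 9)/13 + (V_1 - 0)/43 = 0
Collecting terms: 0.1002 × V_1 = 0.6923  =>  V_1 = 6.911 V
Power in each resistor, P = (ΔV)²/R:
  P_R1 = (9 - 6.911)²/13 = 0.3358 W
  P_R2 = (6.911 - 0)²/43 = 1.111 W
P_total = P_R1 + P_R2 = 1.446 W

Final answer: 1.446 W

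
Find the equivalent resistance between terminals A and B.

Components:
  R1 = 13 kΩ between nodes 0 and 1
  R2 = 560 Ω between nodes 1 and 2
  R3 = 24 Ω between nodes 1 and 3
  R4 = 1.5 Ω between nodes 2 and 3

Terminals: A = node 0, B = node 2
Reduce the network between node 0 (A) and node 2 (B) by series/parallel combination:
  Rs1 = R3 + R4 (series, joined only at node 3) = 24 + 1.5 = 25.5 Ω
  Rp1 = R2 ‖ Rs1 (parallel, both between nodes 1 and 2) = 1/(1/560 + 1/25.5) = 24.39 Ω
  Rs2 = R1 + Rp1 (series, joined only at node 1) = 13000 + 24.39 = 13020 Ω
R_eq = 13.02 kΩ

Final answer: 13.02 kΩ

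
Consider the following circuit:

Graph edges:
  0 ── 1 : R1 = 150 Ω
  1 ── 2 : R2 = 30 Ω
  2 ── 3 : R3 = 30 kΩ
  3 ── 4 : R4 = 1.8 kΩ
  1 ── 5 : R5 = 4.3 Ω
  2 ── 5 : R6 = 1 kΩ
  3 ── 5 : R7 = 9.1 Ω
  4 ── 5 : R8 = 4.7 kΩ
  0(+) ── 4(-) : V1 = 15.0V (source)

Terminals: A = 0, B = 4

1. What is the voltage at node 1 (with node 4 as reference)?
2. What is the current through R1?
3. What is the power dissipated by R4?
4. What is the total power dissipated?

Nodal analysis, taking node 4 as the 0 V reference.
Source V1 fixes V_0 = 15 V.
KCL at each unknown node (sum of currents leaving = 0; resistances in Ω):
  Node 1: (V_1 - 15)/150 + (V_1 - V_2)/30 + (V_1 - V_5)/4.3 = 0
  Node 2: (V_2 - V_1)/30 + (V_2 - V_3)/30000 + (V_2 - V_5)/1000 = 0
  Node 3: (V_3 - V_2)/30000 + (V_3 - 0)/1800 + (V_3 - V_5)/9.1 = 0
  Node 5: (V_5 - V_1)/4.3 + (V_5 - V_2)/1000 + (V_5 - V_3)/9.1 + (V_5 - 0)/4700 = 0
Collecting terms (coefficients in siemens):
  0.2726·V_1 - 0.03333·V_2 - 0.2326·V_5 = 0.1
  0.03437·V_2 - 0.03333·V_1 - 0.00003333·V_3 - 0.001·V_5 = 0
  0.1105·V_3 - 0.00003333·V_2 - 0.1099·V_5 = 0
  0.3437·V_5 - 0.2326·V_1 - 0.001·V_2 - 0.1099·V_3 = 0
Solving these 4 simultaneous equations (Gaussian elimination) gives:
  V_1 = 13.46 V, V_2 = 13.46 V, V_3 = 13.35 V, V_5 = 13.42 V
Part 1:
  Read off the nodal solution: V_1 = 13.46 V
Part 2:
  I_R1 = (V_0 - V_1)/R1 = (15 - 13.46)/150 = 0.01027 A
  Magnitude: I_R1 = 0.01027 A
Part 3:
  I_R4 = (V_3 - V_4)/R4 = (13.35 - 0)/1800 = 0.007416 A
  P_R4 = I_R4² × R4 = (0.007416)² × 1800 = 0.09898 W
Part 4:
  Power in each resistor, P = (ΔV)²/R:
    P_R1 = (15 - 13.46)²/150 = 0.01582 W
    P_R2 = (13.46 - 13.46)²/30 = 0.00000006415 W
    P_R3 = (13.46 - 13.35)²/30000 = 0.0000004035 W
    P_R4 = (13.35 - 0)²/1800 = 0.09898 W
    P_R5 = (13.46 - 13.42)²/4.3 = 0.0004495 W
    P_R6 = (13.46 - 13.42)²/1000 = 0.000001813 W
    P_R7 = (13.35 - 13.42)²/9.1 = 0.0004999 W
    P_R8 = (0 - 13.42)²/4700 = 0.03829 W
  P_total = P_R1 + P_R2 + P_R3 + P_R4 + P_R5 + P_R6 + P_R7 + P_R8 = 0.154 W

Final answers:
1. V_1 = 13.46 V
2. I_R1 = 0.01027 A
3. P_R4 = 0.09898 W
4. P_total = 0.154 W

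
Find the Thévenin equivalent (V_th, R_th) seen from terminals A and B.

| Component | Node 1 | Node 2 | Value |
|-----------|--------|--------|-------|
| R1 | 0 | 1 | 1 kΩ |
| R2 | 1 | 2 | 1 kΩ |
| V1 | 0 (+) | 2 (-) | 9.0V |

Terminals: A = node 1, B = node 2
Step 1 — V_th is the open-circuit voltage V_A - V_B (nothing connected across the terminals).
Nodal analysis, taking node 2 as the 0 V reference.
Source V1 fixes V_0 = 9 V.
KCL at each unknown node (sum of currents leaving = 0; resistances in Ω):
  Node 1: (V_1 - 9)/1000 + (V_1 - 0)/1000 = 0
Collecting terms: 0.002 × V_1 = 0.009  =>  V_1 = 4.5 V
V_th = V_1 - V_2 = 4.5 - 0 = 4.5 V
Step 2 — R_th: zero the source — replace V1 by a short circuit (node 2 merges into node 0) — and find the resistance seen between A (node 1) and B (node 0).
Reduce the network between node 1 (A) and node 0 (B) by series/parallel combination:
  Rp1 = R1 ‖ R2 (parallel, both between nodes 0 and 1) = 1/(1/1000 + 1/1000) = 500 Ω
R_th = 500 Ω

Final answer: V_th = 4.5 V, R_th = 500 Ω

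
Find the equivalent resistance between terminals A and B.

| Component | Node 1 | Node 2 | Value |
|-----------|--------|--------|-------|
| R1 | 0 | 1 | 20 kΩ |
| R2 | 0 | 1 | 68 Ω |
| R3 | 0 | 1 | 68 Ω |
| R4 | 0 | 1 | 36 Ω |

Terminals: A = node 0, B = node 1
Reduce the network between node 0 (A) and node 1 (B) by series/parallel combination:
  Rp1 = R1 ‖ R2 ‖ R3 ‖ R4 (parallel, all between nodes 0 and 1) = 1/(1/20000 + 1/68 + 1/68 + 1/36) = 17.47 Ω
R_eq = 17.47 Ω

Final answer: 17.47 Ω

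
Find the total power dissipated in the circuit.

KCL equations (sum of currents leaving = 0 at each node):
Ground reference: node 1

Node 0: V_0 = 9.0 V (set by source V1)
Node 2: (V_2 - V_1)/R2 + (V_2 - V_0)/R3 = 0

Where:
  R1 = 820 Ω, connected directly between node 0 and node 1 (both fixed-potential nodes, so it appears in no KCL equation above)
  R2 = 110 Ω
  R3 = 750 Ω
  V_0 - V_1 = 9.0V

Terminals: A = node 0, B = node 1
Nodal analysis, taking node 1 as the 0 V reference.
Source V1 fixes V_0 = 9 V.
KCL at each unknown node (sum of currents leaving = 0; resistances in Ω):
  Node 2: (V_2 - 0)/110 + (V_2 - 9)/750 = 0
Collecting terms: 0.01042 × V_2 = 0.012  =>  V_2 = 1.151 V
Power in each resistor, P = (ΔV)²/R:
  P_R1 = (9 - 0)²/820 = 0.09878 W
  P_R2 = (0 - 1.151)²/110 = 0.01205 W
  P_R3 = (9 - 1.151)²/750 = 0.08214 W
P_total = P_R1 + P_R2 + P_R3 = 0.193 W

Final answer: 0.193 W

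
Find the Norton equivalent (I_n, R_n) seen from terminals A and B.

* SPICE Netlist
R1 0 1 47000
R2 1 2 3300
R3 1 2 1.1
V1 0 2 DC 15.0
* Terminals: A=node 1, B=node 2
Find the Thévenin equivalent first; then I_n = V_th/R_th and R_n = R_th.
Step 1 — V_th is the open-circuit voltage V_A - V_B (nothing connected across the terminals).
Nodal analysis, taking node 2 as the 0 V reference.
Source V1 fixes V_0 = 15 V.
KCL at each unknown node (sum of currents leaving = 0; resistances in Ω):
  Node 1: (V_1 - 15)/47000 + (V_1 - 0)/3300 + (V_1 - 0)/1.1 = 0
Collecting terms: 0.9094 × V_1 = 0.0003191  =>  V_1 = 0.0003509 V
V_th = V_1 - V_2 = 0.0003509 - 0 = 0.0003509 V
Step 2 — R_th: zero the source — replace V1 by a short circuit (node 2 merges into node 0) — and find the resistance seen between A (node 1) and B (node 0).
Reduce the network between node 1 (A) and node 0 (B) by series/parallel combination:
  Rp1 = R1 ‖ R2 ‖ R3 (parallel, all between nodes 0 and 1) = 1/(1/47000 + 1/3300 + 1/1.1) = 1.1 Ω
R_th = 1.1 Ω
I_n = V_th/R_th = 0.0003509/1.1 = 0.0003191 A, and R_n = R_th = 1.1 Ω

Final answer: I_n = 0.0003191 A, R_n = 1.1 Ω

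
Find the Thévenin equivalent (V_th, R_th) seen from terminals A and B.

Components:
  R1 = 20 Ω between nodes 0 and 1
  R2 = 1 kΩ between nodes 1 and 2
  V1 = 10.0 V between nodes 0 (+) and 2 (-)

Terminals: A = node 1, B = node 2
Step 1 — V_th is the open-circuit voltage V_A - V_B (nothing connected across the terminals).
Nodal analysis, taking node 2 as the 0 V reference.
Source V1 fixes V_0 = 10 V.
KCL at each unknown node (sum of currents leaving = 0; resistances in Ω):
  Node 1: (V_1 - 10)/20 + (V_1 - 0)/1000 = 0
Collecting terms: 0.051 × V_1 = 0.5  =>  V_1 = 9.804 V
V_th = V_1 - V_2 = 9.804 - 0 = 9.804 V
Step 2 — R_th: zero the source — replace V1 by a short circuit (node 2 merges into node 0) — and find the resistance seen between A (node 1) and B (node 0).
Reduce the network between node 1 (A) and node 0 (B) by series/parallel combination:
  Rp1 = R1 ‖ R2 (parallel, both between nodes 0 and 1) = 1/(1/20 + 1/1000) = 19.61 Ω
R_th = 19.61 Ω

Final answer: V_th = 9.804 V, R_th = 19.61 Ω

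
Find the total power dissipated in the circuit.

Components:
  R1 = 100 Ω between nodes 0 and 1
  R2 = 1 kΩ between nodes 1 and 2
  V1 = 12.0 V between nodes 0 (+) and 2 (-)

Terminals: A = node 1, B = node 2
Nodal analysis, taking node 2 as the 0 V reference.
Source V1 fixes V_0 = 12 V.
KCL at each unknown node (sum of currents leaving = 0; resistances in Ω):
  Node 1: (V_1 - 12)/100 + (V_1 - 0)/1000 = 0
Collecting terms: 0.011 × V_1 = 0.12  =>  V_1 = 10.91 V
Power in each resistor, P = (ΔV)²/R:
  P_R1 = (12 - 10.91)²/100 = 0.0119 W
  P_R2 = (10.91 - 0)²/1000 = 0.119 W
P_total = P_R1 + P_R2 = 0.1309 W

Final answer: 0.1309 W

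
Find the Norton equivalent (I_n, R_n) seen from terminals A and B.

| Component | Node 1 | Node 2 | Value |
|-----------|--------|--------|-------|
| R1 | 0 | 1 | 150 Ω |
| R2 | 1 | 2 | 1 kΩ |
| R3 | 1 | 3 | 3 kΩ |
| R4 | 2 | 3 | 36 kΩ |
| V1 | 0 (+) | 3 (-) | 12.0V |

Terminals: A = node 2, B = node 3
Find the Thévenin equivalent first; then I_n = V_th/R_th and R_n = R_th.
Step 1 — V_th is the open-circuit voltage V_A - V_B (nothing connected across the terminals).
Nodal analysis, taking node 3 as the 0 V reference.
Source V1 fixes V_0 = 12 V.
KCL at each unknown node (sum of currents leaving = 0; resistances in Ω):
  Node 1: (V_1 - 12)/150 + (V_1 - V_2)/1000 + (V_1 - 0)/3000 = 0
  Node 2: (V_2 - V_1)/1000 + (V_2 - 0)/36000 = 0
Collecting terms (coefficients in siemens):
  0.008·V_1 - 0.001·V_2 = 0.08
  0.001028·V_2 - 0.001·V_1 = 0
Determinant D = (0.008)(0.001028) - (-0.001)(-0.001) = 0.000007222
V_1 = [(0.08)(0.001028) - (-0.001)(0)]/D = 11.38 V
V_2 = [(0.008)(0) - (0.08)(-0.001)]/D = 11.08 V
V_th = V_2 - V_3 = 11.08 - 0 = 11.08 V
Step 2 — R_th: zero the source — replace V1 by a short circuit (node 3 merges into node 0) — and find the resistance seen between A (node 2) and B (node 0).
Reduce the network between node 2 (A) and node 0 (B) by series/parallel combination:
  Rp1 = R1 ‖ R3 (parallel, both between nodes 0 and 1) = 1/(1/150 + 1/3000) = 142.9 Ω
  Rs1 = R2 + Rp1 (series, joined only at node 1) = 1000 + 142.9 = 1143 Ω
  Rp2 = R4 ‖ Rs1 (parallel, both between nodes 0 and 2) = 1/(1/36000 + 1/1143) = 1108 Ω
R_th = 1.108 kΩ
I_n = V_th/R_th = 11.08/1108 = 0.01 A, and R_n = R_th = 1.108 kΩ

Final answer: I_n = 0.01 A, R_n = 1.108 kΩ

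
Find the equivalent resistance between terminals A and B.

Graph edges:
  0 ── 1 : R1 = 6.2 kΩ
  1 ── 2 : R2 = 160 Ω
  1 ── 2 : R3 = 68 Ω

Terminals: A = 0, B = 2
Reduce the network between node 0 (A) and node 2 (B) by series/parallel combination:
  Rp1 = R2 ‖ R3 (parallel, both between nodes 1 and 2) = 1/(1/160 + 1/68) = 47.72 Ω
  Rs1 = R1 + Rp1 (series, joined only at node 1) = 6200 + 47.72 = 6248 Ω
R_eq = 6.248 kΩ

Final answer: 6.248 kΩ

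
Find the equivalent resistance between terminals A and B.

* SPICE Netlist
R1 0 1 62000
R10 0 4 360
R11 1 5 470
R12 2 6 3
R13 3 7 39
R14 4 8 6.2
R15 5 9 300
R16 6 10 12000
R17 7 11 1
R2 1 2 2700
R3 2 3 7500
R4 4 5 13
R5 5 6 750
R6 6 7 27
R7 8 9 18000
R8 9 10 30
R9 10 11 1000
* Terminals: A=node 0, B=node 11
The network is not a plain series/parallel combination. Inject a 1 A test current into terminal A (node 0) and return it from terminal B (node 11); then R_eq = V_A / (1 A).
Nodal analysis, taking node 11 as the 0 V reference.
Current source I_test pushes 1 A into node 0 and draws it out of node 11.
KCL at each unknown node (sum of currents leaving = 0; resistances in Ω):
  Node 0: (V_0 - V_1)/62000 + (V_0 - V_4)/360 - 1 = 0
  Node 1: (V_1 - V_0)/62000 + (V_1 - V_2)/2700 + (V_1 - V_5)/470 = 0
  Node 2: (V_2 - V_1)/2700 + (V_2 - V_3)/7500 + (V_2 - V_6)/3 = 0
  Node 3: (V_3 - V_2)/7500 + (V_3 - V_7)/39 = 0
  Node 4: (V_4 - V_0)/360 + (V_4 - V_5)/13 + (V_4 - V_8)/6.2 = 0
  Node 5: (V_5 - V_1)/470 + (V_5 - V_4)/13 + (V_5 - V_6)/750 + (V_5 - V_9)/300 = 0
  Node 6: (V_6 - V_2)/3 + (V_6 - V_5)/750 + (V_6 - V_7)/27 + (V_6 - V_10)/12000 = 0
  Node 7: (V_7 - V_3)/39 + (V_7 - V_6)/27 + (V_7 - 0)/1 = 0
  Node 8: (V_8 - V_4)/6.2 + (V_8 - V_9)/18000 = 0
  Node 9: (V_9 - V_5)/300 + (V_9 - V_8)/18000 + (V_9 - V_10)/30 = 0
  Node 10: (V_10 - V_6)/12000 + (V_10 - V_9)/30 + (V_10 - 0)/1000 = 0
Collecting terms (coefficients in siemens):
  0.002794·V_0 - 0.00001613·V_1 - 0.002778·V_4 = 1
  0.002514·V_1 - 0.00001613·V_0 - 0.0003704·V_2 - 0.002128·V_5 = 0
  0.3338·V_2 - 0.0003704·V_1 - 0.0001333·V_3 - 0.3333·V_6 = 0
  0.02577·V_3 - 0.0001333·V_2 - 0.02564·V_7 = 0
  0.241·V_4 - 0.002778·V_0 - 0.07692·V_5 - 0.1613·V_8 = 0
  0.08372·V_5 - 0.002128·V_1 - 0.07692·V_4 - 0.001333·V_6 - 0.003333·V_9 = 0
  0.3718·V_6 - 0.3333·V_2 - 0.001333·V_5 - 0.03704·V_7 - 0.00008333·V_10 = 0
  1.063·V_7 - 0.02564·V_3 - 0.03704·V_6 = 0
  0.1613·V_8 - 0.1613·V_4 - 0.00005556·V_9 = 0
  0.03672·V_9 - 0.003333·V_5 - 0.00005556·V_8 - 0.03333·V_10 = 0
  0.03442·V_10 - 0.00008333·V_6 - 0.03333·V_9 = 0
Solving these 11 simultaneous equations (Gaussian elimination) gives:
  V_0 = 791.5 V, V_1 = 364.4 V, V_2 = 19.57 V, V_3 = 0.7857 V
  V_4 = 434 V, V_5 = 421.1 V, V_6 = 19.2 V, V_7 = 0.688 V
  V_8 = 433.9 V, V_9 = 322.1 V, V_10 = 312 V
R_eq = V_0 / 1 A = 791.5 Ω

Final answer: 791.5 Ω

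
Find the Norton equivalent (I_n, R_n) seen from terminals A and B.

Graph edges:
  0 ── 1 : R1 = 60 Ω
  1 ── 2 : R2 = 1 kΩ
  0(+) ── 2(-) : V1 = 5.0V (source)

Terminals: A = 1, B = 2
Find the Thévenin equivalent first; then I_n = V_th/R_th and R_n = R_th.
Step 1 — V_th is the open-circuit voltage V_A - V_B (nothing connected across the terminals).
Nodal analysis, taking node 2 as the 0 V reference.
Source V1 fixes V_0 = 5 V.
KCL at each unknown node (sum of currents leaving = 0; resistances in Ω):
  Node 1: (V_1 - 5)/60 + (V_1 - 0)/1000 = 0
Collecting terms: 0.01767 × V_1 = 0.08333  =>  V_1 = 4.717 V
V_th = V_1 - V_2 = 4.717 - 0 = 4.717 V
Step 2 — R_th: zero the source — replace V1 by a short circuit (node 2 merges into node 0) — and find the resistance seen between A (node 1) and B (node 0).
Reduce the network between node 1 (A) and node 0 (B) by series/parallel combination:
  Rp1 = R1 ‖ R2 (parallel, both between nodes 0 and 1) = 1/(1/60 + 1/1000) = 56.6 Ω
R_th = 56.6 Ω
I_n = V_th/R_th = 4.717/56.6 = 0.08333 A, and R_n = R_th = 56.6 Ω

Final answer: I_n = 0.08333 A, R_n = 56.6 Ω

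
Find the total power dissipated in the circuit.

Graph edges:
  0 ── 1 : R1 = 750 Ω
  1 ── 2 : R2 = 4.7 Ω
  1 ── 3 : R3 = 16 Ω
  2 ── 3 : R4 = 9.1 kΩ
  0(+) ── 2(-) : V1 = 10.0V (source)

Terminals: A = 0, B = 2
Nodal analysis, taking node 2 as the 0 V reference.
Source V1 fixes V_0 = 10 V.
KCL at each unknown node (sum of currents leaving = 0; resistances in Ω):
  Node 1: (V_1 - 10)/750 + (V_1 - 0)/4.7 + (V_1 - V_3)/16 = 0
  Node 3: (V_3 - V_1)/16 + (V_3 - 0)/9100 = 0
Collecting terms (coefficients in siemens):
  0.2766·V_1 - 0.0625·V_3 = 0.01333
  0.06261·V_3 - 0.0625·V_1 = 0
Determinant D = (0.2766)(0.06261) - (-0.0625)(-0.0625) = 0.01341
V_1 = [(0.01333)(0.06261) - (-0.0625)(0)]/D = 0.06224 V
V_3 = [(0.2766)(0) - (0.01333)(-0.0625)]/D = 0.06214 V
Power in each resistor, P = (ΔV)²/R:
  P_R1 = (10 - 0.06224)²/750 = 0.1317 W
  P_R2 = (0.06224 - 0)²/4.7 = 0.0008243 W
  P_R3 = (0.06224 - 0.06214)²/16 = 0.000000000746 W
  P_R4 = (0 - 0.06214)²/9100 = 0.0000004243 W
P_total = P_R1 + P_R2 + P_R3 + P_R4 = 0.1325 W

Final answer: 0.1325 W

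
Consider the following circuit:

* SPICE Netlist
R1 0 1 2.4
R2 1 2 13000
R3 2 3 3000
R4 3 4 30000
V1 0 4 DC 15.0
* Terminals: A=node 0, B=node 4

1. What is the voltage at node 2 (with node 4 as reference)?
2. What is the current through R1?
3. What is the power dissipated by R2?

Nodal analysis, taking node 4 as the 0 V reference.
Source V1 fixes V_0 = 15 V.
KCL at each unknown node (sum of currents leaving = 0; resistances in Ω):
  Node 1: (V_1 - 15)/2.4 + (V_1 - V_2)/13000 = 0
  Node 2: (V_2 - V_1)/13000 + (V_2 - V_3)/3000 = 0
  Node 3: (V_3 - V_2)/3000 + (V_3 - 0)/30000 = 0
Collecting terms (coefficients in siemens):
  0.4167·V_1 - 0.00007692·V_2 = 6.25
  0.0004103·V_2 - 0.00007692·V_1 - 0.0003333·V_3 = 0
  0.0003667·V_3 - 0.0003333·V_2 = 0
Solving these 3 simultaneous equations (Gaussian elimination) gives:
  V_1 = 15 V, V_2 = 10.76 V, V_3 = 9.782 V
Part 1:
  Read off the nodal solution: V_2 = 10.76 V
Part 2:
  I_R1 = (V_0 - V_1)/R1 = (15 - 15)/2.4 = 0.0003261 A
  Magnitude: I_R1 = 0.0003261 A
Part 3:
  I_R2 = (V_1 - V_2)/R2 = (15 - 10.76)/13000 = 0.0003261 A
  P_R2 = I_R2² × R2 = (0.0003261)² × 13000 = 0.001382 W

Final answers:
1. V_2 = 10.76 V
2. I_R1 = 0.0003261 A
3. P_R2 = 0.001382 W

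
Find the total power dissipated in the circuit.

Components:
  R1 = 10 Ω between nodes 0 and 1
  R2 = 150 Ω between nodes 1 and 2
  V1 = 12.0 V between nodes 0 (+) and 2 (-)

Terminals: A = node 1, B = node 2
Nodal analysis, taking node 2 as the 0 V reference.
Source V1 fixes V_0 = 12 V.
KCL at each unknown node (sum of currents leaving = 0; resistances in Ω):
  Node 1: (V_1 - 12)/10 + (V_1 - 0)/150 = 0
Collecting terms: 0.1067 × V_1 = 1.2  =>  V_1 = 11.25 V
Power in each resistor, P = (ΔV)²/R:
  P_R1 = (12 - 11.25)²/10 = 0.05625 W
  P_R2 = (11.25 - 0)²/150 = 0.8438 W
P_total = P_R1 + P_R2 = 0.9 W

Final answer: 0.9 W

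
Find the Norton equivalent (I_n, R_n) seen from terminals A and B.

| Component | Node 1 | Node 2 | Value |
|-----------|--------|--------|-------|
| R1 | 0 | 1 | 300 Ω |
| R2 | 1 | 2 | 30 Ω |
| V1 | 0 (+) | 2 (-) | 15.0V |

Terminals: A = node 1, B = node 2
Find the Thévenin equivalent first; then I_n = V_th/R_th and R_n = R_th.
Step 1 — V_th is the open-circuit voltage V_A - V_B (nothing connected across the terminals).
Nodal analysis, taking node 2 as the 0 V reference.
Source V1 fixes V_0 = 15 V.
KCL at each unknown node (sum of currents leaving = 0; resistances in Ω):
  Node 1: (V_1 - 15)/300 + (V_1 - 0)/30 = 0
Collecting terms: 0.03667 × V_1 = 0.05  =>  V_1 = 1.364 V
V_th = V_1 - V_2 = 1.364 - 0 = 1.364 V
Step 2 — R_th: zero the source — replace V1 by a short circuit (node 2 merges into node 0) — and find the resistance seen between A (node 1) and B (node 0).
Reduce the network between node 1 (A) and node 0 (B) by series/parallel combination:
  Rp1 = R1 ‖ R2 (parallel, both between nodes 0 and 1) = 1/(1/300 + 1/30) = 27.27 Ω
R_th = 27.27 Ω
I_n = V_th/R_th = 1.364/27.27 = 0.05 A, and R_n = R_th = 27.27 Ω

Final answer: I_n = 0.05 A, R_n = 27.27 Ω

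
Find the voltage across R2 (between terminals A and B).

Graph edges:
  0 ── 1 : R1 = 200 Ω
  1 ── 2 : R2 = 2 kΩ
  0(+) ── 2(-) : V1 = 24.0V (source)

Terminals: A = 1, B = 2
R1 and R2 are in series across V1 (node 0 → node 1 → node 2), and the output A–B is taken across R2, so this is a voltage divider.
Series current: I = V1/(R1 + R2) = 24/(200 + 2000) = 24/2200 = 0.01091 A
V_R2 = I × R2 = V1 × R2/(R1 + R2) = 24 × 2000/2200 = 21.82 V

Final answer: 21.82 V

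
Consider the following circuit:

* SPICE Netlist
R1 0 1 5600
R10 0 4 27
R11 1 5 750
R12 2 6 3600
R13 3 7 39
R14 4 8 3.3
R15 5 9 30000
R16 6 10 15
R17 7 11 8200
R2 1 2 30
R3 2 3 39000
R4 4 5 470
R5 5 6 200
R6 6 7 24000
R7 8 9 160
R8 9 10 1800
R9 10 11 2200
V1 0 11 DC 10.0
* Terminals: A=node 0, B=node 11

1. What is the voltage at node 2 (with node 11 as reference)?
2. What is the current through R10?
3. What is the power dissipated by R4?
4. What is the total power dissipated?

Nodal analysis, taking node 11 as the 0 V reference.
Source V1 fixes V_0 = 10 V.
KCL at each unknown node (sum of currents leaving = 0; resistances in Ω):
  Node 1: (V_1 - 10)/5600 + (V_1 - V_2)/30 + (V_1 - V_5)/750 = 0
  Node 2: (V_2 - V_1)/30 + (V_2 - V_3)/39000 + (V_2 - V_6)/3600 = 0
  Node 3: (V_3 - V_2)/39000 + (V_3 - V_7)/39 = 0
  Node 4: (V_4 - V_5)/470 + (V_4 - 10)/27 + (V_4 - V_8)/3.3 = 0
  Node 5: (V_5 - V_4)/470 + (V_5 - V_6)/200 + (V_5 - V_1)/750 + (V_5 - V_9)/30000 = 0
  Node 6: (V_6 - V_5)/200 + (V_6 - V_7)/24000 + (V_6 - V_2)/3600 + (V_6 - V_10)/15 = 0
  Node 7: (V_7 - V_6)/24000 + (V_7 - V_3)/39 + (V_7 - 0)/8200 = 0
  Node 8: (V_8 - V_9)/160 + (V_8 - V_4)/3.3 = 0
  Node 9: (V_9 - V_8)/160 + (V_9 - V_10)/1800 + (V_9 - V_5)/30000 = 0
  Node 10: (V_10 - V_9)/1800 + (V_10 - 0)/2200 + (V_10 - V_6)/15 = 0
Collecting terms (coefficients in siemens):
  0.03485·V_1 - 0.03333·V_2 - 0.001333·V_5 = 0.001786
  0.03364·V_2 - 0.03333·V_1 - 0.00002564·V_3 - 0.0002778·V_6 = 0
  0.02567·V_3 - 0.00002564·V_2 - 0.02564·V_7 = 0
  0.3422·V_4 - 0.002128·V_5 - 0.303·V_8 = 0.3704
  0.008494·V_5 - 0.001333·V_1 - 0.002128·V_4 - 0.005·V_6 - 0.00003333·V_9 = 0
  0.07199·V_6 - 0.0002778·V_2 - 0.005·V_5 - 0.00004167·V_7 - 0.06667·V_10 = 0
  0.0258·V_7 - 0.02564·V_3 - 0.00004167·V_6 = 0
  0.3093·V_8 - 0.303·V_4 - 0.00625·V_9 = 0
  0.006839·V_9 - 0.00003333·V_5 - 0.00625·V_8 - 0.0005556·V_10 = 0
  0.06768·V_10 - 0.06667·V_6 - 0.0005556·V_9 = 0
Solving these 10 simultaneous equations (Gaussian elimination) gives:
  V_1 = 8.58 V, V_2 = 8.571 V, V_3 = 2.939 V, V_4 = 9.899 V
  V_5 = 8.605 V, V_6 = 8.054 V, V_7 = 2.934 V, V_8 = 9.896 V
  V_9 = 9.736 V, V_10 = 8.014 V
Part 1:
  Read off the nodal solution: V_2 = 8.571 V
Part 2:
  I_R10 = (V_0 - V_4)/R10 = (10 - 9.899)/27 = 0.003747 A
  Magnitude: I_R10 = 0.003747 A
Part 3:
  I_R4 = (V_4 - V_5)/R4 = (9.899 - 8.605)/470 = 0.002752 A
  P_R4 = I_R4² × R4 = (0.002752)² × 470 = 0.00356 W
Part 4:
  Power in each resistor, P = (ΔV)²/R:
    P_R1 = (10 - 8.58)²/5600 = 0.0003603 W
    P_R2 = (8.58 - 8.571)²/30 = 0.000002487 W
    P_R3 = (8.571 - 2.939)²/39000 = 0.0008132 W
    P_R4 = (9.899 - 8.605)²/470 = 0.00356 W
    P_R5 = (8.605 - 8.054)²/200 = 0.001519 W
    P_R6 = (8.054 - 2.934)²/24000 = 0.001093 W
    P_R7 = (9.896 - 9.736)²/160 = 0.0001583 W
    P_R8 = (9.736 - 8.014)²/1800 = 0.001648 W
    P_R9 = (8.014 - 0)²/2200 = 0.02919 W
    P_R10 = (10 - 9.899)²/27 = 0.000379 W
    P_R11 = (8.58 - 8.605)²/750 = 0.0000008824 W
    P_R12 = (8.571 - 8.054)²/3600 = 0.00007418 W
    P_R13 = (2.939 - 2.934)²/39 = 0.0000008132 W
    P_R14 = (9.899 - 9.896)²/3.3 = 0.000003265 W
    P_R15 = (8.605 - 9.736)²/30000 = 0.00004265 W
    P_R16 = (8.054 - 8.014)²/15 = 0.0001082 W
    P_R17 = (2.934 - 0)²/8200 = 0.00105 W
  P_total = P_R1 + P_R2 + P_R3 + P_R4 + P_R5 + P_R6 + P_R7 + P_R8 + P_R9 + P_R10 + P_R11 + P_R12 + P_R13 + P_R14 + P_R15 + P_R16 + P_R17 = 0.04 W

Final answers:
1. V_2 = 8.571 V
2. I_R10 = 0.003747 A
3. P_R4 = 0.00356 W
4. P_total = 0.04 W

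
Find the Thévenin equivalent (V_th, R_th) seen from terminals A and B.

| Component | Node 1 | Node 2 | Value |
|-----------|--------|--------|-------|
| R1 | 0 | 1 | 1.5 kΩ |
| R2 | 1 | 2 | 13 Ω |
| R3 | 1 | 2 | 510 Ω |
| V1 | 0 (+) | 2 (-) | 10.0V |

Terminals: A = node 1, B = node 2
Step 1 — V_th is the open-circuit voltage V_A - V_B (nothing connected across the terminals).
Nodal analysis, taking node 2 as the 0 V reference.
Source V1 fixes V_0 = 10 V.
KCL at each unknown node (sum of currents leaving = 0; resistances in Ω):
  Node 1: (V_1 - 10)/1500 + (V_1 - 0)/13 + (V_1 - 0)/510 = 0
Collecting terms: 0.07955 × V_1 = 0.006667  =>  V_1 = 0.0838 V
V_th = V_1 - V_2 = 0.0838 - 0 = 0.0838 V
Step 2 — R_th: zero the source — replace V1 by a short circuit (node 2 merges into node 0) — and find the resistance seen between A (node 1) and B (node 0).
Reduce the network between node 1 (A) and node 0 (B) by series/parallel combination:
  Rp1 = R1 ‖ R2 ‖ R3 (parallel, all between nodes 0 and 1) = 1/(1/1500 + 1/13 + 1/510) = 12.57 Ω
R_th = 12.57 Ω

Final answer: V_th = 0.0838 V, R_th = 12.57 Ω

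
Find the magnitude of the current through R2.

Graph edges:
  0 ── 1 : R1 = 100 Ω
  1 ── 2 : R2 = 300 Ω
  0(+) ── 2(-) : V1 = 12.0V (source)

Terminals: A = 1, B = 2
Nodal analysis, taking node 2 as the 0 V reference.
Source V1 fixes V_0 = 12 V.
KCL at each unknown node (sum of currents leaving = 0; resistances in Ω):
  Node 1: (V_1 - 12)/100 + (V_1 - 0)/300 = 0
Collecting terms: 0.01333 × V_1 = 0.12  =>  V_1 = 9 V
I_R2 = (V_1 - V_2)/R2 = (9 - 0)/300 = 0.03 A
|I_R2| = 0.03 A

Final answer: |I_R2| = 0.03 A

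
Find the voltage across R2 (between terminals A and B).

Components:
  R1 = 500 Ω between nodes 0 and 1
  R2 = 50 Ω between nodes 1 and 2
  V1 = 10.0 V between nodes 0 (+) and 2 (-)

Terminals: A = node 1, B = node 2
R1 and R2 are in series across V1 (node 0 → node 1 → node 2), and the output A–B is taken across R2, so this is a voltage divider.
Series current: I = V1/(R1 + R2) = 10/(500 + 50) = 10/550 = 0.01818 A
V_R2 = I × R2 = V1 × R2/(R1 + R2) = 10 × 50/550 = 0.9091 V

Final answer: 0.9091 V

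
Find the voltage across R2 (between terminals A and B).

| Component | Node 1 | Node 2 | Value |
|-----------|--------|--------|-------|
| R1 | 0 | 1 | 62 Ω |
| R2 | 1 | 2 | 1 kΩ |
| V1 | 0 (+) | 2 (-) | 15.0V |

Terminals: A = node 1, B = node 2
R1 and R2 are in series across V1 (node 0 → node 1 → node 2), and the output A–B is taken across R2, so this is a voltage divider.
Series current: I = V1/(R1 + R2) = 15/(62 + 1000) = 15/1062 = 0.01412 A
V_R2 = I × R2 = V1 × R2/(R1 + R2) = 15 × 1000/1062 = 14.12 V

Final answer: 14.12 V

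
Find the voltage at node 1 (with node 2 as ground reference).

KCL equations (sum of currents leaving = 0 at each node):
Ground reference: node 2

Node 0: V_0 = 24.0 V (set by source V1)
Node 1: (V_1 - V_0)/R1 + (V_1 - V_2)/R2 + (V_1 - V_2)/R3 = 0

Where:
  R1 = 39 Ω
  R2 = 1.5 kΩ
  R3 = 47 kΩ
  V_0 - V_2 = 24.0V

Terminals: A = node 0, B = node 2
Nodal analysis, taking node 2 as the 0 V reference.
Source V1 fixes V_0 = 24 V.
KCL at each unknown node (sum of currents leaving = 0; resistances in Ω):
  Node 1: (V_1 - 24)/39 + (V_1 - 0)/1500 + (V_1 - 0)/47000 = 0
Collecting terms: 0.02633 × V_1 = 0.6154  =>  V_1 = 23.37 V
The requested potential is V_1 = 23.37 V.

Final answer: V_1 = 23.37 V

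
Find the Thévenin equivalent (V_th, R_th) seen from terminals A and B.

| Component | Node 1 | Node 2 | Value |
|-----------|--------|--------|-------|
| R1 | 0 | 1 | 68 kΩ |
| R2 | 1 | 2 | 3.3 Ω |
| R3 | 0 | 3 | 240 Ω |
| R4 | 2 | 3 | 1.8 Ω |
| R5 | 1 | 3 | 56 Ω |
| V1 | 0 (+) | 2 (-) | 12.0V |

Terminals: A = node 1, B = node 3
Step 1 — V_th is the open-circuit voltage V_A - V_B (nothing connected across the terminals).
Nodal analysis, taking node 2 as the 0 V reference.
Source V1 fixes V_0 = 12 V.
KCL at each unknown node (sum of currents leaving = 0; resistances in Ω):
  Node 1: (V_1 - 12)/68000 + (V_1 - 0)/3.3 + (V_1 - V_3)/56 = 0
  Node 3: (V_3 - 12)/240 + (V_3 - 0)/1.8 + (V_3 - V_1)/56 = 0
Collecting terms (coefficients in siemens):
  0.3209·V_1 - 0.01786·V_3 = 0.0001765
  0.5776·V_3 - 0.01786·V_1 = 0.05
Determinant D = (0.3209)(0.5776) - (-0.01786)(-0.01786) = 0.185
V_1 = [(0.0001765)(0.5776) - (-0.01786)(0.05)]/D = 0.005376 V
V_3 = [(0.3209)(0.05) - (0.0001765)(-0.01786)]/D = 0.08673 V
V_th = V_1 - V_3 = 0.005376 - 0.08673 = -0.08136 V
Step 2 — R_th: zero the source — replace V1 by a short circuit (node 2 merges into node 0) — and find the resistance seen between A (node 1) and B (node 3).
Reduce the network between node 1 (A) and node 3 (B) by series/parallel combination:
  Rp1 = R1 ‖ R2 (parallel, both between nodes 0 and 1) = 1/(1/68000 + 1/3.3) = 3.3 Ω
  Rp2 = R3 ‖ R4 (parallel, both between nodes 0 and 3) = 1/(1/240 + 1/1.8) = 1.787 Ω
  Rs1 = Rp1 + Rp2 (series, joined only at node 0) = 3.3 + 1.787 = 5.086 Ω
  Rp3 = R5 ‖ Rs1 (parallel, both between nodes 1 and 3) = 1/(1/56 + 1/5.086) = 4.663 Ω
R_th = 4.663 Ω

Final answer: V_th = -0.08136 V, R_th = 4.663 Ω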